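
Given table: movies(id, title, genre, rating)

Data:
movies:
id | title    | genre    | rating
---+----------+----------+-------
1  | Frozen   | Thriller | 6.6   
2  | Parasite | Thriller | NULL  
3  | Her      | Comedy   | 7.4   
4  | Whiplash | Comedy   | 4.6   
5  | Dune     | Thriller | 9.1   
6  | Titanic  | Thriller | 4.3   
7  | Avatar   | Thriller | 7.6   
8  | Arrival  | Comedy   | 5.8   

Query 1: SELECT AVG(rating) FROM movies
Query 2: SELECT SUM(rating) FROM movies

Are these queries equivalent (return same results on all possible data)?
No, not equivalent

Query 1 returns: [(6.485714285714286,)]
Query 2 returns: [(45.4,)]

Reason: AVG vs SUM give different aggregate values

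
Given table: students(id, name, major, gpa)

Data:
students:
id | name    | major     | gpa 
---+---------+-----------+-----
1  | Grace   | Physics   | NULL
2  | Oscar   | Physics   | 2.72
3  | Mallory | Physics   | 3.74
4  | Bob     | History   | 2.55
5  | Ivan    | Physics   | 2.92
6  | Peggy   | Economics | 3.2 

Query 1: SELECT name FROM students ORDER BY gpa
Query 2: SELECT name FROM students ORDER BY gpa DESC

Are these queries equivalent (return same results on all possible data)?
No, not equivalent

Query 1 returns: [('Grace',), ('Bob',), ('Oscar',), ('Ivan',), ('Peggy',), ('Mallory',)]
Query 2 returns: [('Mallory',), ('Peggy',), ('Ivan',), ('Oscar',), ('Bob',), ('Grace',)]

Reason: ASC vs DESC gives opposite ordering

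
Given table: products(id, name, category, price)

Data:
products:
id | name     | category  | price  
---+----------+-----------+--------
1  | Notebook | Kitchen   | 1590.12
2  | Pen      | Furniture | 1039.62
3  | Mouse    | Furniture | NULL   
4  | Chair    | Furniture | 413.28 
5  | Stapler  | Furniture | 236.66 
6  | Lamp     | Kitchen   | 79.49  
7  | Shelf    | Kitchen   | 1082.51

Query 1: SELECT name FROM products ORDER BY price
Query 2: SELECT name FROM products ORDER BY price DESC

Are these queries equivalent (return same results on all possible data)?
No, not equivalent

Query 1 returns: [('Mouse',), ('Lamp',), ('Stapler',), ('Chair',), ('Pen',), ('Shelf',), ('Notebook',)]
Query 2 returns: [('Notebook',), ('Shelf',), ('Pen',), ('Chair',), ('Stapler',), ('Lamp',), ('Mouse',)]

Reason: ASC vs DESC gives opposite ordering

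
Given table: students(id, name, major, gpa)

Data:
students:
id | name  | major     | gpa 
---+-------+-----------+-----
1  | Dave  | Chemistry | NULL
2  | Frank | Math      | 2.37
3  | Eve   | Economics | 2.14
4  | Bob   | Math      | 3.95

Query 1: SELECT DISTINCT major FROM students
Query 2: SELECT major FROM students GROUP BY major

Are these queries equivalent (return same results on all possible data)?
Yes, equivalent

Both queries return: [('Chemistry',), ('Economics',), ('Math',)]

Reason: Both get unique majors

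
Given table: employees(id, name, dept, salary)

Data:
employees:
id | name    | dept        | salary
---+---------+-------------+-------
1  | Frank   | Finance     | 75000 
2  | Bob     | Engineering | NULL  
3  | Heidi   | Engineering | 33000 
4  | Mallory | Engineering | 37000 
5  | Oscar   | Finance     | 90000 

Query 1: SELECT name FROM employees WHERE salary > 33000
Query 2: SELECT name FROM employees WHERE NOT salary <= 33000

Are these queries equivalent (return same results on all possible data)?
Yes, equivalent

Both queries return: [('Frank',), ('Mallory',), ('Oscar',)]

Reason: Both filter salary > 33000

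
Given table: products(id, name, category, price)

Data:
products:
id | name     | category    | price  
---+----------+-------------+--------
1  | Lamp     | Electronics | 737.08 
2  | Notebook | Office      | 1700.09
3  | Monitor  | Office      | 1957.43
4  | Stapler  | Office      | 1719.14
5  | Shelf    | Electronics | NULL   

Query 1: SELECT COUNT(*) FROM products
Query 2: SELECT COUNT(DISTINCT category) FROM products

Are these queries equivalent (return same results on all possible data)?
No, not equivalent

Query 1 returns: [(5,)]
Query 2 returns: [(2,)]

Reason: COUNT(*) counts rows, COUNT(DISTINCT category) counts unique categorys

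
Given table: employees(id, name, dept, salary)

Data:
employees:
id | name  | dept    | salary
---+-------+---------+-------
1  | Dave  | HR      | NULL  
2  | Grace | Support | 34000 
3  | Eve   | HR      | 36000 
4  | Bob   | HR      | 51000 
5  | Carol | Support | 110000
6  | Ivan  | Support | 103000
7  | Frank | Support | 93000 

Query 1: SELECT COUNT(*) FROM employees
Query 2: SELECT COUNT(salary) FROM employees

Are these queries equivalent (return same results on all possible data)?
No, not equivalent

Query 1 returns: [(7,)]
Query 2 returns: [(6,)]

Reason: COUNT(*) includes NULLs, COUNT(column) excludes them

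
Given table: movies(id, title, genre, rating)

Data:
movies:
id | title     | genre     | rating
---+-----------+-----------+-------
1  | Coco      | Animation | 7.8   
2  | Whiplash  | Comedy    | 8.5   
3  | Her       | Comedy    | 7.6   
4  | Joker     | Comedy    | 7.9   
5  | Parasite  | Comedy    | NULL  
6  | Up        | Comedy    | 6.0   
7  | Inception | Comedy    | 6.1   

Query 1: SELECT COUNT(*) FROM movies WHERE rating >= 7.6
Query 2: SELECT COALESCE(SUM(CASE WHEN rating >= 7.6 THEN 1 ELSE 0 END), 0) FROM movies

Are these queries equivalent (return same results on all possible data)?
Yes, equivalent

Both queries return: [(4,)]

Reason: COUNT with WHERE vs conditional SUM (COALESCE handles empty-table NULL)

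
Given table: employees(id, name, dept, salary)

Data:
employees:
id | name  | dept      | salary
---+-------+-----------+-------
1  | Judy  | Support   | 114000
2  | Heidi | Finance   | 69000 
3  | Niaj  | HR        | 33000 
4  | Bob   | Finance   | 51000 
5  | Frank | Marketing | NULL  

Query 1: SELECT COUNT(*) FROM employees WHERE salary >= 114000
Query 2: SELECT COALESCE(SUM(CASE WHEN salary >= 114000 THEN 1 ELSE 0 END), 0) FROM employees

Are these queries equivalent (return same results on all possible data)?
Yes, equivalent

Both queries return: [(1,)]

Reason: COUNT with WHERE vs conditional SUM (COALESCE handles empty-table NULL)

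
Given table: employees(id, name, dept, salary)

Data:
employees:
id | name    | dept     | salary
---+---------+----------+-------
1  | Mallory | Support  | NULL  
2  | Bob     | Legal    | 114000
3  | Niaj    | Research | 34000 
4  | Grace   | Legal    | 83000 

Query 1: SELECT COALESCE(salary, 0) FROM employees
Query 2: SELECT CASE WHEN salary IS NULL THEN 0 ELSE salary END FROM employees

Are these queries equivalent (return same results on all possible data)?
Yes, equivalent

Both queries return: [(0,), (34000,), (83000,), (114000,)]

Reason: COALESCE vs CASE for NULL handling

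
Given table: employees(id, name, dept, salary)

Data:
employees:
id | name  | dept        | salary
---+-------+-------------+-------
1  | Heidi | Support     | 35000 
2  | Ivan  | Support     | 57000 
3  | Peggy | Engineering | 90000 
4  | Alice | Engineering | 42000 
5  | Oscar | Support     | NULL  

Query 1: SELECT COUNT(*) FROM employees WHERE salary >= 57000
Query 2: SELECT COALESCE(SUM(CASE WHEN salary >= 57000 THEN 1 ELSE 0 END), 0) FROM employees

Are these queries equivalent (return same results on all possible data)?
Yes, equivalent

Both queries return: [(2,)]

Reason: COUNT with WHERE vs conditional SUM (COALESCE handles empty-table NULL)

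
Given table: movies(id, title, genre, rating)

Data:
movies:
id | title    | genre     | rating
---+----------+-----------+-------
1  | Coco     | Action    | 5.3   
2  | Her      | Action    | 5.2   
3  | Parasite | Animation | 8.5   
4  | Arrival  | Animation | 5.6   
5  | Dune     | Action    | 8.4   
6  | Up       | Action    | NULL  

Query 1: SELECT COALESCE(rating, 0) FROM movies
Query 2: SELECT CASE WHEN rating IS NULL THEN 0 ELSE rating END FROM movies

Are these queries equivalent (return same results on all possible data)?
Yes, equivalent

Both queries return: [(0,), (5.2,), (5.3,), (5.6,), (8.4,), (8.5,)]

Reason: COALESCE vs CASE for NULL handling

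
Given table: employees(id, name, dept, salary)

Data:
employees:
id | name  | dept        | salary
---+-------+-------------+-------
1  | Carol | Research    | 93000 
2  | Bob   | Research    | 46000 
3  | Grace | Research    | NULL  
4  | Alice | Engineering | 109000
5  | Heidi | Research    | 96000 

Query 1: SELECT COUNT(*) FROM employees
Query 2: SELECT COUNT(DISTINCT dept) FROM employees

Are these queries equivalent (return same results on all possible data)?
No, not equivalent

Query 1 returns: [(5,)]
Query 2 returns: [(2,)]

Reason: COUNT(*) counts rows, COUNT(DISTINCT dept) counts unique depts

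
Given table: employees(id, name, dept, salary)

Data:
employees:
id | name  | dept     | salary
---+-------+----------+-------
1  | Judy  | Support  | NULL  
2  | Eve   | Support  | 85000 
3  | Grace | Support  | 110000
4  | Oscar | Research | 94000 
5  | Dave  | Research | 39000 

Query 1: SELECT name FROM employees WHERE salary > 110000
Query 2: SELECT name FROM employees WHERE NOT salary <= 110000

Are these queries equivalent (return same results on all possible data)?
Yes, equivalent

Both queries return: []

Reason: Both filter salary > 110000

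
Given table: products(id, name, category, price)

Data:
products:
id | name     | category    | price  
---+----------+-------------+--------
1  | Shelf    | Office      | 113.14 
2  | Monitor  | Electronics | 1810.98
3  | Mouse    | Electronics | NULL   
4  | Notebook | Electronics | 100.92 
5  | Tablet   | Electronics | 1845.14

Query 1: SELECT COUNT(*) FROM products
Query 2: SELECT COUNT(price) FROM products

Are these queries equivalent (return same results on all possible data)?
No, not equivalent

Query 1 returns: [(5,)]
Query 2 returns: [(4,)]

Reason: COUNT(*) includes NULLs, COUNT(column) excludes them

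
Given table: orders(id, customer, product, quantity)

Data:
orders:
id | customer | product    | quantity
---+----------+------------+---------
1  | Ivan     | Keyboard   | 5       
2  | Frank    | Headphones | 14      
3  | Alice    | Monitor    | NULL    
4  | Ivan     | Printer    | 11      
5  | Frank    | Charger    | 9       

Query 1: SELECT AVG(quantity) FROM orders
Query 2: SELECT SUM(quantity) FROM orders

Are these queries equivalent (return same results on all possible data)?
No, not equivalent

Query 1 returns: [(9.75,)]
Query 2 returns: [(39,)]

Reason: AVG vs SUM give different aggregate values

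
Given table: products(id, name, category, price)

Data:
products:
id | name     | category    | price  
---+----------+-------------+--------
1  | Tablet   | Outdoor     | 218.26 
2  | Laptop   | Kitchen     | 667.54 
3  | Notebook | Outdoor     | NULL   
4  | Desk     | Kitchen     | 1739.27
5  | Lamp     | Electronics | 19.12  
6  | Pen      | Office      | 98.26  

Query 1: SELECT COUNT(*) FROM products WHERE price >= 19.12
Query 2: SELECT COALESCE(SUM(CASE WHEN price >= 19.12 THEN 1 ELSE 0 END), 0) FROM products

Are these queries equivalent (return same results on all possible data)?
Yes, equivalent

Both queries return: [(5,)]

Reason: COUNT with WHERE vs conditional SUM (COALESCE handles empty-table NULL)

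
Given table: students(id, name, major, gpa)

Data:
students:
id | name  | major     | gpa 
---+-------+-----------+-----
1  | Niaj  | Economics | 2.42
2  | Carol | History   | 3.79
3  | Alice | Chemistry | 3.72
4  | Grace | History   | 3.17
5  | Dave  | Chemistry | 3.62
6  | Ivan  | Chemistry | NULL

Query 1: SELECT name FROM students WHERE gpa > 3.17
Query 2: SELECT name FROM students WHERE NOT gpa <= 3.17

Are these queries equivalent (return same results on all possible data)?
Yes, equivalent

Both queries return: [('Alice',), ('Carol',), ('Dave',)]

Reason: Both filter gpa > 3.17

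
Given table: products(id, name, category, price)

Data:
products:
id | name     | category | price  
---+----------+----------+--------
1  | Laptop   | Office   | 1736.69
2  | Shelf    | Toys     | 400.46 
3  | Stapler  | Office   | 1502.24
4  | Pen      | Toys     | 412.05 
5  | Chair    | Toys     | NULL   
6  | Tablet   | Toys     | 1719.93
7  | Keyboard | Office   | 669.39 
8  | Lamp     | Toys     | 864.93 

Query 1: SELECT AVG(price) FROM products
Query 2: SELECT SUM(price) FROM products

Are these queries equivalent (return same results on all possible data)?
No, not equivalent

Query 1 returns: [(1043.67,)]
Query 2 returns: [(7305.6900000000005,)]

Reason: AVG vs SUM give different aggregate values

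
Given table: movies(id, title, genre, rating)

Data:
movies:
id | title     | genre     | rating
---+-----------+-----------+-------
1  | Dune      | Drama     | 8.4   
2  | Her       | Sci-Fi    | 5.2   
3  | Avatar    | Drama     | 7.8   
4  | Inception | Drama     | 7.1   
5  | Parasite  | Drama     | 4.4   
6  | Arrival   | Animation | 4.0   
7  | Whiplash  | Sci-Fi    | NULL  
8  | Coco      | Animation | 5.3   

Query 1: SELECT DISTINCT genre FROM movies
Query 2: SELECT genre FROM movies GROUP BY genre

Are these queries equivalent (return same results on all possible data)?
Yes, equivalent

Both queries return: [('Animation',), ('Drama',), ('Sci-Fi',)]

Reason: Both get unique genres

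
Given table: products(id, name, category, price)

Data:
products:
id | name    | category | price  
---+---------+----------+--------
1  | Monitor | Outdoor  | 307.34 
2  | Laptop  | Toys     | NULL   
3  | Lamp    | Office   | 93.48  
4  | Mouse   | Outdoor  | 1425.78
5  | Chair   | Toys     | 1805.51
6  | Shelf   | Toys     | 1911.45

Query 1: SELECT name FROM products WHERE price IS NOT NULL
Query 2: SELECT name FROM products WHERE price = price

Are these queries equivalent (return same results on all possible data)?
Yes, equivalent

Both queries return: [('Chair',), ('Lamp',), ('Monitor',), ('Mouse',), ('Shelf',)]

Reason: IS NOT NULL vs self-equality (both exclude NULLs)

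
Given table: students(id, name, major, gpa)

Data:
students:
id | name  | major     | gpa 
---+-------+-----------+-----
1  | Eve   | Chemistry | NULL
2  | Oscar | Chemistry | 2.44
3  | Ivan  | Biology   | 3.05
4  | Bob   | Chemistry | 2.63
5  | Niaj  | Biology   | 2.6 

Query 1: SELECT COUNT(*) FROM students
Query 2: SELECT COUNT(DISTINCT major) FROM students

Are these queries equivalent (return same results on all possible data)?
No, not equivalent

Query 1 returns: [(5,)]
Query 2 returns: [(2,)]

Reason: COUNT(*) counts rows, COUNT(DISTINCT major) counts unique majors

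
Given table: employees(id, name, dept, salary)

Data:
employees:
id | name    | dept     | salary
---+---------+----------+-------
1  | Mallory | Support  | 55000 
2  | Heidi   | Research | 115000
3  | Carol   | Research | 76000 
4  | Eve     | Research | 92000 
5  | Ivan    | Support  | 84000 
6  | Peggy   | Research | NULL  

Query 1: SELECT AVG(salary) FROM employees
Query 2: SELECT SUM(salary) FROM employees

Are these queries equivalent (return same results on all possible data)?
No, not equivalent

Query 1 returns: [(84400.0,)]
Query 2 returns: [(422000,)]

Reason: AVG vs SUM give different aggregate values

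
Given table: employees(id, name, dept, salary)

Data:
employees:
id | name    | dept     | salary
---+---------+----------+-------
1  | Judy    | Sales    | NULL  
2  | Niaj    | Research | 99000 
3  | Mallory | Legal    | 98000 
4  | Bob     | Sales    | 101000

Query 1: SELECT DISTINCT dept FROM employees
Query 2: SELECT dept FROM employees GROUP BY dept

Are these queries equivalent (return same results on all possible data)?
Yes, equivalent

Both queries return: [('Legal',), ('Research',), ('Sales',)]

Reason: Both get unique depts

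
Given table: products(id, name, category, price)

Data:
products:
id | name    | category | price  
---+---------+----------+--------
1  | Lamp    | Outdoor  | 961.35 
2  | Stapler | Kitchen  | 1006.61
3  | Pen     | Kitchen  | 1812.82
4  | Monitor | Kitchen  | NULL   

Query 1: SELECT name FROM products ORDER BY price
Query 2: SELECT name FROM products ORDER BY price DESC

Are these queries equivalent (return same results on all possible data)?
No, not equivalent

Query 1 returns: [('Monitor',), ('Lamp',), ('Stapler',), ('Pen',)]
Query 2 returns: [('Pen',), ('Stapler',), ('Lamp',), ('Monitor',)]

Reason: ASC vs DESC gives opposite ordering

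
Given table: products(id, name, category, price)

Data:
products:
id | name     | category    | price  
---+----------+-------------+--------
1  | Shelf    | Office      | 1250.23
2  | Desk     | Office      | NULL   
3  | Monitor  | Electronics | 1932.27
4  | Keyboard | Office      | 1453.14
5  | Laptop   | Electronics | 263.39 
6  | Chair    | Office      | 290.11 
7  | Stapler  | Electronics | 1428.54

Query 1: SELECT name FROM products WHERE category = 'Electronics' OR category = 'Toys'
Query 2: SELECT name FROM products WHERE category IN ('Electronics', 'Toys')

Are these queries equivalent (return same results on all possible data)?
Yes, equivalent

Both queries return: [('Laptop',), ('Monitor',), ('Stapler',)]

Reason: OR vs IN are equivalent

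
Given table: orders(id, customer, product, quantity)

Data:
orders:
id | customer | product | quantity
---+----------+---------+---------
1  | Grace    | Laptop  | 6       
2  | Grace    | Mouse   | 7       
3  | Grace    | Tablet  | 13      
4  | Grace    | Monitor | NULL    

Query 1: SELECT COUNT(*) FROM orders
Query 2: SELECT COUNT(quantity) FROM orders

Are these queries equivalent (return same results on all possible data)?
No, not equivalent

Query 1 returns: [(4,)]
Query 2 returns: [(3,)]

Reason: COUNT(*) includes NULLs, COUNT(column) excludes them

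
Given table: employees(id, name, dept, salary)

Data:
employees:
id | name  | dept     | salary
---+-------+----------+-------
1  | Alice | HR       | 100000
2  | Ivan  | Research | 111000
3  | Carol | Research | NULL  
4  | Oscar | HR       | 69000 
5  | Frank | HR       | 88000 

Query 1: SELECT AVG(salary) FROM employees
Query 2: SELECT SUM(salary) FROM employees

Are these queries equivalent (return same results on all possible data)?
No, not equivalent

Query 1 returns: [(92000.0,)]
Query 2 returns: [(368000,)]

Reason: AVG vs SUM give different aggregate values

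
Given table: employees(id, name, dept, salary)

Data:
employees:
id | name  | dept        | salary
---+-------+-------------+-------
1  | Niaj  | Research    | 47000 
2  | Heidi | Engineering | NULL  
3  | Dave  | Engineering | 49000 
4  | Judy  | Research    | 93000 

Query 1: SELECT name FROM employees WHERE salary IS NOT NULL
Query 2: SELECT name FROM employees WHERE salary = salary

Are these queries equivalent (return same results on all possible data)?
Yes, equivalent

Both queries return: [('Dave',), ('Judy',), ('Niaj',)]

Reason: IS NOT NULL vs self-equality (both exclude NULLs)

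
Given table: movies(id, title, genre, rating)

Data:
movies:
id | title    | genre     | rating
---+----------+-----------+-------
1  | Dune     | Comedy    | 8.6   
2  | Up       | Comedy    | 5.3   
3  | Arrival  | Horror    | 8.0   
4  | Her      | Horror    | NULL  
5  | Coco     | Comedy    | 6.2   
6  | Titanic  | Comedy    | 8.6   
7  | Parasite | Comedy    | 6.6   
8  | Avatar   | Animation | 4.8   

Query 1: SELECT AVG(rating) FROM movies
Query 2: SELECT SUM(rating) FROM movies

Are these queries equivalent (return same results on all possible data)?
No, not equivalent

Query 1 returns: [(6.871428571428572,)]
Query 2 returns: [(48.1,)]

Reason: AVG vs SUM give different aggregate values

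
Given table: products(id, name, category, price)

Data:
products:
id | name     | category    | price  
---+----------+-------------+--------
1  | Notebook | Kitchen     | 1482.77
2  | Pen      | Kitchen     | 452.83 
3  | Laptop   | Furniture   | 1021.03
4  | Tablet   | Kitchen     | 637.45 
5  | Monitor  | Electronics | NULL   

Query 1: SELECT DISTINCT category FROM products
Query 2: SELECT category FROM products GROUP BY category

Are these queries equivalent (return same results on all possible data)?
Yes, equivalent

Both queries return: [('Electronics',), ('Furniture',), ('Kitchen',)]

Reason: Both get unique categorys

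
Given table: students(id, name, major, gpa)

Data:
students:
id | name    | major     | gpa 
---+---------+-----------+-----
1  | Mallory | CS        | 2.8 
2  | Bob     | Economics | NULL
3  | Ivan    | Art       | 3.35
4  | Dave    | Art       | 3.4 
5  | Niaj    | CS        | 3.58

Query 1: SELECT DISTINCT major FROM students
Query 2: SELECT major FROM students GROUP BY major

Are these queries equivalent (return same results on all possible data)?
Yes, equivalent

Both queries return: [('Art',), ('CS',), ('Economics',)]

Reason: Both get unique majors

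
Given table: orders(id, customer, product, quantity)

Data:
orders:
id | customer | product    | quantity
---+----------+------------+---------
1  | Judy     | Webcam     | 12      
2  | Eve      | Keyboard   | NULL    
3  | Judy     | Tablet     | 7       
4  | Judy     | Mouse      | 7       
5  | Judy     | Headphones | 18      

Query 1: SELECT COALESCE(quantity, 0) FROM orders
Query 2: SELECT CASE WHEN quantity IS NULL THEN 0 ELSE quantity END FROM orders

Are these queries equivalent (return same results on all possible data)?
Yes, equivalent

Both queries return: [(0,), (7,), (7,), (12,), (18,)]

Reason: COALESCE vs CASE for NULL handling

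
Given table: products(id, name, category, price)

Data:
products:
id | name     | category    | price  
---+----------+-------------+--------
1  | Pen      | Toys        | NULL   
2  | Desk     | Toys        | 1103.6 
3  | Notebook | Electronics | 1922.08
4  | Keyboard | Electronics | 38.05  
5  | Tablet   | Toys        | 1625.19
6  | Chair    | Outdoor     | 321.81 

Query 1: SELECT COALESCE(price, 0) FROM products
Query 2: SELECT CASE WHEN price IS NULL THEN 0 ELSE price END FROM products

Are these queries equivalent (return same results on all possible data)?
Yes, equivalent

Both queries return: [(0,), (38.05,), (321.81,), (1103.6,), (1625.19,), (1922.08,)]

Reason: COALESCE vs CASE for NULL handling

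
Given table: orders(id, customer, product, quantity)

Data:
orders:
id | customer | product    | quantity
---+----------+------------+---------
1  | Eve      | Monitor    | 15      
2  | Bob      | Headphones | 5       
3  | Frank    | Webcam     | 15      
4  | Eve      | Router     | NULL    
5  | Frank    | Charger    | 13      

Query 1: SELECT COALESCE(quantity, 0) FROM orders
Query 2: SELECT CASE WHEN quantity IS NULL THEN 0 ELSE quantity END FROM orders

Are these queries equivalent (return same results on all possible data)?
Yes, equivalent

Both queries return: [(0,), (5,), (13,), (15,), (15,)]

Reason: COALESCE vs CASE for NULL handling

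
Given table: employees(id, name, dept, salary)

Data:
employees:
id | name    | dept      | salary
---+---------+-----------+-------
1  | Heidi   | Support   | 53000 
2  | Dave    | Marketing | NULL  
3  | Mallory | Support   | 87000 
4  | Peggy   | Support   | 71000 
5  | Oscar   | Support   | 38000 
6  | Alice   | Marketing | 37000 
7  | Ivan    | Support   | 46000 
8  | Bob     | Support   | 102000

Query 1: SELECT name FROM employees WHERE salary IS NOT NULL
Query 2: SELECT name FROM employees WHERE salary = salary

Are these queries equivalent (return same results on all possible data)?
Yes, equivalent

Both queries return: [('Alice',), ('Bob',), ('Heidi',), ('Ivan',), ('Mallory',), ('Oscar',), ('Peggy',)]

Reason: IS NOT NULL vs self-equality (both exclude NULLs)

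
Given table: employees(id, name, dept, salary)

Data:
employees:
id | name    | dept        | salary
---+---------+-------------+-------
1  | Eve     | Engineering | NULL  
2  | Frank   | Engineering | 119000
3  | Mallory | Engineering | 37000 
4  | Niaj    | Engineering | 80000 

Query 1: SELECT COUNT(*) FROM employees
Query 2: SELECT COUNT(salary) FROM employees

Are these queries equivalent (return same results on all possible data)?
No, not equivalent

Query 1 returns: [(4,)]
Query 2 returns: [(3,)]

Reason: COUNT(*) includes NULLs, COUNT(column) excludes them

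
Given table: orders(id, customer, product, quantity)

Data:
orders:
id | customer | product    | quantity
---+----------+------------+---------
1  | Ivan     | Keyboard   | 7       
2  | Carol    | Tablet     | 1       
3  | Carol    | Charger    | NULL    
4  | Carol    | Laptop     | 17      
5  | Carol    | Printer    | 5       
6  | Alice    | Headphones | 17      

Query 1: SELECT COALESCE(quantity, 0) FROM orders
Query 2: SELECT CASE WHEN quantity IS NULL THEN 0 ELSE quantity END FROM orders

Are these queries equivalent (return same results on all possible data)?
Yes, equivalent

Both queries return: [(0,), (1,), (5,), (7,), (17,), (17,)]

Reason: COALESCE vs CASE for NULL handling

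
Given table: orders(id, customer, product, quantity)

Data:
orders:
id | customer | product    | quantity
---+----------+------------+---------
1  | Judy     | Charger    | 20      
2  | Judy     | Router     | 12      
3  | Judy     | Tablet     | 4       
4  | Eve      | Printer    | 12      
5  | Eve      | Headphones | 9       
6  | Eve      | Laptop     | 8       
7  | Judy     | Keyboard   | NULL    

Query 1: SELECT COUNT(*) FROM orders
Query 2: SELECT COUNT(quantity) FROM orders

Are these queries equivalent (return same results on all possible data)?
No, not equivalent

Query 1 returns: [(7,)]
Query 2 returns: [(6,)]

Reason: COUNT(*) includes NULLs, COUNT(column) excludes them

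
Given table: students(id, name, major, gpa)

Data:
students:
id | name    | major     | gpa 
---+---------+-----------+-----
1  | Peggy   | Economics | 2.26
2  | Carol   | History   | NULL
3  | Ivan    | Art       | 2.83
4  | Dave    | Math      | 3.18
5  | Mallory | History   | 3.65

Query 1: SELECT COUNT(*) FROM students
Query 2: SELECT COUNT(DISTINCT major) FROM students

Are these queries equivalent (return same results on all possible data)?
No, not equivalent

Query 1 returns: [(5,)]
Query 2 returns: [(4,)]

Reason: COUNT(*) counts rows, COUNT(DISTINCT major) counts unique majors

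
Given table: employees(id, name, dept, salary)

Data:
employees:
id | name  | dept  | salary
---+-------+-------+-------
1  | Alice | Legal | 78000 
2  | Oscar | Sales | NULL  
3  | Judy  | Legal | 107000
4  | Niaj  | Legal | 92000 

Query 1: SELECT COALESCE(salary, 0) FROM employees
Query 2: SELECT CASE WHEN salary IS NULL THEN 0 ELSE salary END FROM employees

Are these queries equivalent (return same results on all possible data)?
Yes, equivalent

Both queries return: [(0,), (78000,), (92000,), (107000,)]

Reason: COALESCE vs CASE for NULL handling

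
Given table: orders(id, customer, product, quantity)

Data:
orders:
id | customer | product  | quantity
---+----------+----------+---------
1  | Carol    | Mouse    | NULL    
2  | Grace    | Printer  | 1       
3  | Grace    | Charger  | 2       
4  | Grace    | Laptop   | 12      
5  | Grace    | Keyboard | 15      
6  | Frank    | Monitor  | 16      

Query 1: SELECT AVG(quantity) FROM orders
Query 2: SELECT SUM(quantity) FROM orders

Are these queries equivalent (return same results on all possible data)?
No, not equivalent

Query 1 returns: [(9.2,)]
Query 2 returns: [(46,)]

Reason: AVG vs SUM give different aggregate values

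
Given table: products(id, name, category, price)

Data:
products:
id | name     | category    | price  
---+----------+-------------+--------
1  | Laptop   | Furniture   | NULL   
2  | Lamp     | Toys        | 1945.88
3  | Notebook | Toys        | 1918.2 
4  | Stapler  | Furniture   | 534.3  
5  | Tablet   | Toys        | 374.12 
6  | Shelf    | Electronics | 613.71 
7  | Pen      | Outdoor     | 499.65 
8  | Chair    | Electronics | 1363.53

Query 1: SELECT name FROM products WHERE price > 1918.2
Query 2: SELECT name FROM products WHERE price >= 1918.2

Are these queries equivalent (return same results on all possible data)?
No, not equivalent

Query 1 returns: [('Lamp',)]
Query 2 returns: [('Lamp',), ('Notebook',)]

Reason: > vs >= gives different results when price = 1918.2 exists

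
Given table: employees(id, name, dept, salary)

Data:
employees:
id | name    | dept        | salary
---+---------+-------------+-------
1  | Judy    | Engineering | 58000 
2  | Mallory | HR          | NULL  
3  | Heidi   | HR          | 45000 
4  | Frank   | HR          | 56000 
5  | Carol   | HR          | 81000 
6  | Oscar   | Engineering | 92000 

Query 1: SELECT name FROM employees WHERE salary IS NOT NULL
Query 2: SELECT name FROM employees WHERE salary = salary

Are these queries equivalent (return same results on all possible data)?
Yes, equivalent

Both queries return: [('Carol',), ('Frank',), ('Heidi',), ('Judy',), ('Oscar',)]

Reason: IS NOT NULL vs self-equality (both exclude NULLs)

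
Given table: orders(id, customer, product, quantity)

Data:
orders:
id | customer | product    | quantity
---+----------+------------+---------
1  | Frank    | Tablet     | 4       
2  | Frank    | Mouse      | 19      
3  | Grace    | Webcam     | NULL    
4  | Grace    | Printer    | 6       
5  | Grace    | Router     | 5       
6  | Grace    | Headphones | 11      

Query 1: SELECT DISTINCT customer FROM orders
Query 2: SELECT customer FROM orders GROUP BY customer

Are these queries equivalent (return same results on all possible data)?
Yes, equivalent

Both queries return: [('Frank',), ('Grace',)]

Reason: Both get unique customers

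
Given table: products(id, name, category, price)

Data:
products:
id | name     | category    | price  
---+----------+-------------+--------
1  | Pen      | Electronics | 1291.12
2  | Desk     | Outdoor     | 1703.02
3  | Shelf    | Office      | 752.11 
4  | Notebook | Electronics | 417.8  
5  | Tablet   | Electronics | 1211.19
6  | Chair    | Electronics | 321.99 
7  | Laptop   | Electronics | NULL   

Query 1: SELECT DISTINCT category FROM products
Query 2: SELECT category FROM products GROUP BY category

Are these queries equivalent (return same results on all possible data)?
Yes, equivalent

Both queries return: [('Electronics',), ('Office',), ('Outdoor',)]

Reason: Both get unique categorys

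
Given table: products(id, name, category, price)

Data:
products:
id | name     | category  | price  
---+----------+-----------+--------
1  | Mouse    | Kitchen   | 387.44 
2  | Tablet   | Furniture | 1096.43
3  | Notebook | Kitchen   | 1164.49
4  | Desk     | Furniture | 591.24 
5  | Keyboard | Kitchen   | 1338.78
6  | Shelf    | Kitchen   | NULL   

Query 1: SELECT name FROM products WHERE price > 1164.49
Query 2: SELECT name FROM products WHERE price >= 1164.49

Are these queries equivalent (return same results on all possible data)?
No, not equivalent

Query 1 returns: [('Keyboard',)]
Query 2 returns: [('Notebook',), ('Keyboard',)]

Reason: > vs >= gives different results when price = 1164.49 exists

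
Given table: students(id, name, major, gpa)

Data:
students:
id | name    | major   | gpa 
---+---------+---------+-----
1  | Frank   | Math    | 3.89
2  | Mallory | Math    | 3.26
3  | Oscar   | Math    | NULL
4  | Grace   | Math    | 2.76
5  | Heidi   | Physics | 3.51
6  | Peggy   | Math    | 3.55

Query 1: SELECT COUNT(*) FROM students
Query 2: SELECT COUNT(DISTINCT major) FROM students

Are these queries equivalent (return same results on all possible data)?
No, not equivalent

Query 1 returns: [(6,)]
Query 2 returns: [(2,)]

Reason: COUNT(*) counts rows, COUNT(DISTINCT major) counts unique majors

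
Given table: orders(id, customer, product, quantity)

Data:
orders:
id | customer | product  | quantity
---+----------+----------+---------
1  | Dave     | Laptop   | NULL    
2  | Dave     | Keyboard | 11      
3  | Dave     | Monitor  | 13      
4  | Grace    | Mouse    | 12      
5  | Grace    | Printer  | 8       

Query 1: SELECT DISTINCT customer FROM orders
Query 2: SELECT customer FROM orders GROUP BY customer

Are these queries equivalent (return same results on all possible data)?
Yes, equivalent

Both queries return: [('Dave',), ('Grace',)]

Reason: Both get unique customers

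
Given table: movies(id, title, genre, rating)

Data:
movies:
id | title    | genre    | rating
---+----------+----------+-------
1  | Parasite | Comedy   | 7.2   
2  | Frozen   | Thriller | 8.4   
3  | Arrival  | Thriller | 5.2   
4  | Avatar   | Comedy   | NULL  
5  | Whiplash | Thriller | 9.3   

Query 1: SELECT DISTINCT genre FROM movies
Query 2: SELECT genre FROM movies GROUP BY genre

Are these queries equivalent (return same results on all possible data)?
Yes, equivalent

Both queries return: [('Comedy',), ('Thriller',)]

Reason: Both get unique genres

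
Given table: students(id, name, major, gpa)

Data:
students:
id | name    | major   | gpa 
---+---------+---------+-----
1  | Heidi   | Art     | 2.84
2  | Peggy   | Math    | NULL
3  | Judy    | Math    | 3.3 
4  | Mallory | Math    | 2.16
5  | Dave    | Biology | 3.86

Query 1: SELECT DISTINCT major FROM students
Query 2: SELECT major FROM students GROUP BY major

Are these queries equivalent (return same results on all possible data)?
Yes, equivalent

Both queries return: [('Art',), ('Biology',), ('Math',)]

Reason: Both get unique majors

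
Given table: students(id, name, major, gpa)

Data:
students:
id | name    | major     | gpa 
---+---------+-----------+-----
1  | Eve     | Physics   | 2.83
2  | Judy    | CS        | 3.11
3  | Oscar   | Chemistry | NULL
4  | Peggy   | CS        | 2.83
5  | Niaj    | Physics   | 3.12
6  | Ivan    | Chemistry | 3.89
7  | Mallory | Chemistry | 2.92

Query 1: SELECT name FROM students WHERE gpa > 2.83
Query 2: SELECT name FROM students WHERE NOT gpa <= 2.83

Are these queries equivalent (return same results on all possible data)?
Yes, equivalent

Both queries return: [('Ivan',), ('Judy',), ('Mallory',), ('Niaj',)]

Reason: Both filter gpa > 2.83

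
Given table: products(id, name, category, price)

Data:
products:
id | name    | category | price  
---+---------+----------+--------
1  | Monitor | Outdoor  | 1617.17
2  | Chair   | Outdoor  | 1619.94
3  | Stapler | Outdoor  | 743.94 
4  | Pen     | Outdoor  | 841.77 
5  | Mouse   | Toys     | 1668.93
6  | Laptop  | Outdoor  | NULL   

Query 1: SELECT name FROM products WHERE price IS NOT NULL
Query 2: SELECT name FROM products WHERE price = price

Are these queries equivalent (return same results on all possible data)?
Yes, equivalent

Both queries return: [('Chair',), ('Monitor',), ('Mouse',), ('Pen',), ('Stapler',)]

Reason: IS NOT NULL vs self-equality (both exclude NULLs)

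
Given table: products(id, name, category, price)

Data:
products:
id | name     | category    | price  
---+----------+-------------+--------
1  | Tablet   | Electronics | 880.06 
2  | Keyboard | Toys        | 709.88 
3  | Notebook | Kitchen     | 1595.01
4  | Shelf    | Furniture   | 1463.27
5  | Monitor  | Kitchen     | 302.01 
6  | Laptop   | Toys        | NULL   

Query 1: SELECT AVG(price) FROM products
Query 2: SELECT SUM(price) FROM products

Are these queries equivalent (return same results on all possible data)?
No, not equivalent

Query 1 returns: [(990.0459999999999,)]
Query 2 returns: [(4950.23,)]

Reason: AVG vs SUM give different aggregate values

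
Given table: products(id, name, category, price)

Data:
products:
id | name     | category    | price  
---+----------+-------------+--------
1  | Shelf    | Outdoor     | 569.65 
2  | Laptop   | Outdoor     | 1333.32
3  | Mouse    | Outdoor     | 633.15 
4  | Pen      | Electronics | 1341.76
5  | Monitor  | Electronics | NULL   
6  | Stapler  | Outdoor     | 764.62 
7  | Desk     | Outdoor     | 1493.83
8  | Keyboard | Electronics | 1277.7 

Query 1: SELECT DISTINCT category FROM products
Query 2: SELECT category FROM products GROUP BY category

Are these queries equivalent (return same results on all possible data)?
Yes, equivalent

Both queries return: [('Electronics',), ('Outdoor',)]

Reason: Both get unique categorys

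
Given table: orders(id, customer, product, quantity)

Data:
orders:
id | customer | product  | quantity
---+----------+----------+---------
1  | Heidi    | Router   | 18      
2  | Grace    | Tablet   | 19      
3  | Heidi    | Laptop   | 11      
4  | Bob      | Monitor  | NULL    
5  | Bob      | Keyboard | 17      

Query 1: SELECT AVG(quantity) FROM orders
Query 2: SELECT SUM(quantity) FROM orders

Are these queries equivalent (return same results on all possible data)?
No, not equivalent

Query 1 returns: [(16.25,)]
Query 2 returns: [(65,)]

Reason: AVG vs SUM give different aggregate values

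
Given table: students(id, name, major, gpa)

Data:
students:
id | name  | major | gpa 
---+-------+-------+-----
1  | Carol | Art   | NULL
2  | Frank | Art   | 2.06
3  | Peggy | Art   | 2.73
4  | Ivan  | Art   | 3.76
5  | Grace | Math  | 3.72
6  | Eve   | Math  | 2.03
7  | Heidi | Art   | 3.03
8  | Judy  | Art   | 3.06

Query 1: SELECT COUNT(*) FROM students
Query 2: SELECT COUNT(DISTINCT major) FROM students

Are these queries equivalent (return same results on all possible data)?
No, not equivalent

Query 1 returns: [(8,)]
Query 2 returns: [(2,)]

Reason: COUNT(*) counts rows, COUNT(DISTINCT major) counts unique majors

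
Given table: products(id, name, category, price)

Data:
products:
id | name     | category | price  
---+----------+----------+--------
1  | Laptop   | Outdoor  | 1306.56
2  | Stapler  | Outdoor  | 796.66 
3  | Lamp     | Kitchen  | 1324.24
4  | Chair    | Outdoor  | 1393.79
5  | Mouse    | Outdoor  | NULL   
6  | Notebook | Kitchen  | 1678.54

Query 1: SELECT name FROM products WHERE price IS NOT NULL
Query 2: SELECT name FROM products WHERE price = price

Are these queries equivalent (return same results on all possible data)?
Yes, equivalent

Both queries return: [('Chair',), ('Lamp',), ('Laptop',), ('Notebook',), ('Stapler',)]

Reason: IS NOT NULL vs self-equality (both exclude NULLs)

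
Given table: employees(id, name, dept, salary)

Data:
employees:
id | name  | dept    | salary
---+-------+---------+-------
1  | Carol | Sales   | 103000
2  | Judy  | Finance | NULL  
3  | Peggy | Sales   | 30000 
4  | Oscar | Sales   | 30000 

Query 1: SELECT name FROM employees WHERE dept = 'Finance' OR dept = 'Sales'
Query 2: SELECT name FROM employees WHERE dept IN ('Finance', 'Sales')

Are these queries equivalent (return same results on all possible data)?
Yes, equivalent

Both queries return: [('Carol',), ('Judy',), ('Oscar',), ('Peggy',)]

Reason: OR vs IN are equivalent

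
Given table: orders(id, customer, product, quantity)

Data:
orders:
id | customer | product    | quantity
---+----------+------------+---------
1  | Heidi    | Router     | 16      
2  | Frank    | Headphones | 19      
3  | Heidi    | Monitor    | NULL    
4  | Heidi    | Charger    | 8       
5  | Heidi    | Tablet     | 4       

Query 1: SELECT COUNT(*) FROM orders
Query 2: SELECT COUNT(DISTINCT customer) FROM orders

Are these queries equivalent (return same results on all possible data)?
No, not equivalent

Query 1 returns: [(5,)]
Query 2 returns: [(2,)]

Reason: COUNT(*) counts rows, COUNT(DISTINCT customer) counts unique customers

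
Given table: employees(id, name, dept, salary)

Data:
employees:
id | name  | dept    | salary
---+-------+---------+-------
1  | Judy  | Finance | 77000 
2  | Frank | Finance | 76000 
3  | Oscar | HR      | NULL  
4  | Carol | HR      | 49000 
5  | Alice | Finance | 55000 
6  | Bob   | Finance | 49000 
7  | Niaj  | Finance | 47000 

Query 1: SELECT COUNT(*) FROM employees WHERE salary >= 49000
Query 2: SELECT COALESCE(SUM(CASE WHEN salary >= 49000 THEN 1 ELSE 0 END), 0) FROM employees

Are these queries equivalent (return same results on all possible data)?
Yes, equivalent

Both queries return: [(5,)]

Reason: COUNT with WHERE vs conditional SUM (COALESCE handles empty-table NULL)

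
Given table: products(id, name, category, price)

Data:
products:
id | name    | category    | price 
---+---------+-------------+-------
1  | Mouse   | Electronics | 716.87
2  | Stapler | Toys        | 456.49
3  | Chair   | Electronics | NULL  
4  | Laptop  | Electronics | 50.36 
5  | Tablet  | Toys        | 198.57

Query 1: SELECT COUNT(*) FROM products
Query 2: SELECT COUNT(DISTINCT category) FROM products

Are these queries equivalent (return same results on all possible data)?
No, not equivalent

Query 1 returns: [(5,)]
Query 2 returns: [(2,)]

Reason: COUNT(*) counts rows, COUNT(DISTINCT category) counts unique categorys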